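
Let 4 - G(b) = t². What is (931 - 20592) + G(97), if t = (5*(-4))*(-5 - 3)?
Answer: -45257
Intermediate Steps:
t = 160 (t = -20*(-8) = 160)
G(b) = -25596 (G(b) = 4 - 1*160² = 4 - 1*25600 = 4 - 25600 = -25596)
(931 - 20592) + G(97) = (931 - 20592) - 25596 = -19661 - 25596 = -45257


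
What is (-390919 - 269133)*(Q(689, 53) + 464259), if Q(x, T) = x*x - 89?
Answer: -619716882332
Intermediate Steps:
Q(x, T) = -89 + x² (Q(x, T) = x² - 89 = -89 + x²)
(-390919 - 269133)*(Q(689, 53) + 464259) = (-390919 - 269133)*((-89 + 689²) + 464259) = -660052*((-89 + 474721) + 464259) = -660052*(474632 + 464259) = -660052*938891 = -619716882332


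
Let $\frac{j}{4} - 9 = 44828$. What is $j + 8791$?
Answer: $188139$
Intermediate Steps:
$j = 179348$ ($j = 36 + 4 \cdot 44828 = 36 + 179312 = 179348$)
$j + 8791 = 179348 + 8791 = 188139$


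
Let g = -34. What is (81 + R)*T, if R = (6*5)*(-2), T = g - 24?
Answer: -1218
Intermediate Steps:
T = -58 (T = -34 - 24 = -58)
R = -60 (R = 30*(-2) = -60)
(81 + R)*T = (81 - 60)*(-58) = 21*(-58) = -1218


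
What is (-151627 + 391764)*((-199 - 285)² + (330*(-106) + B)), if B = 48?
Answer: 47865067388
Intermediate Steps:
(-151627 + 391764)*((-199 - 285)² + (330*(-106) + B)) = (-151627 + 391764)*((-199 - 285)² + (330*(-106) + 48)) = 240137*((-484)² + (-34980 + 48)) = 240137*(234256 - 34932) = 240137*199324 = 47865067388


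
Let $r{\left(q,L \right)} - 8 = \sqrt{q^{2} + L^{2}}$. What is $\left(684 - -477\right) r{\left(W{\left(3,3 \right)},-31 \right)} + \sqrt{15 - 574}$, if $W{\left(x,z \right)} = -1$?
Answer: $9288 + 1161 \sqrt{962} + i \sqrt{559} \approx 45298.0 + 23.643 i$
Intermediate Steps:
$r{\left(q,L \right)} = 8 + \sqrt{L^{2} + q^{2}}$ ($r{\left(q,L \right)} = 8 + \sqrt{q^{2} + L^{2}} = 8 + \sqrt{L^{2} + q^{2}}$)
$\left(684 - -477\right) r{\left(W{\left(3,3 \right)},-31 \right)} + \sqrt{15 - 574} = \left(684 - -477\right) \left(8 + \sqrt{\left(-31\right)^{2} + \left(-1\right)^{2}}\right) + \sqrt{15 - 574} = \left(684 + 477\right) \left(8 + \sqrt{961 + 1}\right) + \sqrt{-559} = 1161 \left(8 + \sqrt{962}\right) + i \sqrt{559} = \left(9288 + 1161 \sqrt{962}\right) + i \sqrt{559} = 9288 + 1161 \sqrt{962} + i \sqrt{559}$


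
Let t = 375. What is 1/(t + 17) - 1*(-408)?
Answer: 159937/392 ≈ 408.00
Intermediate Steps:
1/(t + 17) - 1*(-408) = 1/(375 + 17) - 1*(-408) = 1/392 + 408 = 159937/392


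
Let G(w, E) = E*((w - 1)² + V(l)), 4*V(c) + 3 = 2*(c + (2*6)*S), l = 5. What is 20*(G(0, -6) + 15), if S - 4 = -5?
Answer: 690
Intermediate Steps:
S = -1 (S = 4 - 5 = -1)
V(c) = -27/4 + c/2 (V(c) = -¾ + (2*(c + (2*6)*(-1)))/4 = -¾ + (2*(c + 12*(-1)))/4 = -¾ + (2*(c - 12))/4 = -¾ + (2*(-12 + c))/4 = -¾ + (-24 + 2*c)/4 = -¾ + (-6 + c/2) = -27/4 + c/2)
G(w, E) = E*(-17/4 + (-1 + w)²) (G(w, E) = E*((w - 1)² + (-27/4 + (½)*5)) = E*((-1 + w)² + (-27/4 + 5/2)) = E*((-1 + w)² - 17/4) = E*(-17/4 + (-1 + w)²))
20*(G(0, -6) + 15) = 20*((¼)*(-6)*(-17 + 4*(-1 + 0)²) + 15) = 20*((¼)*(-6)*(-17 + 4*(-1)²) + 15) = 20*((¼)*(-6)*(-17 + 4*1) + 15) = 20*((¼)*(-6)*(-17 + 4) + 15) = 20*((¼)*(-6)*(-13) + 15) = 20*(39/2 + 15) = 20*(69/2) = 690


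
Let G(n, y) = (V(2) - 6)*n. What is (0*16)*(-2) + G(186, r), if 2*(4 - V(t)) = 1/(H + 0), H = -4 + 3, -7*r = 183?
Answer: -279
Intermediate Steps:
r = -183/7 (r = -1/7*183 = -183/7 ≈ -26.143)
H = -1
V(t) = 9/2 (V(t) = 4 - 1/(2*(-1 + 0)) = 4 - 1/2/(-1) = 4 - 1/2*(-1) = 4 + 1/2 = 9/2)
G(n, y) = -3*n/2 (G(n, y) = (9/2 - 6)*n = -3*n/2)
(0*16)*(-2) + G(186, r) = (0*16)*(-2) - 3/2*186 = 0*(-2) - 279 = 0 - 279 = -279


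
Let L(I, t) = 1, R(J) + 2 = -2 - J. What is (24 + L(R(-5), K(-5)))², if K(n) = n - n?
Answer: 625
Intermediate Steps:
K(n) = 0
R(J) = -4 - J (R(J) = -2 + (-2 - J) = -4 - J)
(24 + L(R(-5), K(-5)))² = (24 + 1)² = 25² = 625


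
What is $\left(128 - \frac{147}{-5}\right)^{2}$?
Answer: $\frac{619369}{25} \approx 24775.0$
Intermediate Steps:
$\left(128 - \frac{147}{-5}\right)^{2} = \left(128 - - \frac{147}{5}\right)^{2} = \left(128 + \frac{147}{5}\right)^{2} = \left(\frac{787}{5}\right)^{2} = \frac{619369}{25}$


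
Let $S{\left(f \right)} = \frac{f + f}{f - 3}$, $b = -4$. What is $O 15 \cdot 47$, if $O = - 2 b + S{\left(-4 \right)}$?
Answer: $\frac{45120}{7} \approx 6445.7$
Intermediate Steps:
$S{\left(f \right)} = \frac{2 f}{-3 + f}$
$O = \frac{64}{7}$ ($O = \left(-2\right) \left(-4\right) + 2 \left(-4\right) \frac{1}{-3 - 4} = 8 + 2 \left(-4\right) \frac{1}{-7} = 8 + 2 \left(-4\right) \left(- \frac{1}{7}\right) = 8 + \frac{8}{7} = \frac{64}{7} \approx 9.1429$)
$O 15 \cdot 47 = \frac{64}{7} \cdot 15 \cdot 47 = \frac{960}{7} \cdot 47 = \frac{45120}{7}$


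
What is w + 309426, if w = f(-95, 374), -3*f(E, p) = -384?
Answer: 309554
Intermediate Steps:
f(E, p) = 128 (f(E, p) = -⅓*(-384) = 128)
w = 128
w + 309426 = 128 + 309426 = 309554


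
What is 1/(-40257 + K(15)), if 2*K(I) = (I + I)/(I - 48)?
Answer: -11/442832 ≈ -2.4840e-5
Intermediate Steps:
K(I) = I/(-48 + I) (K(I) = ((I + I)/(I - 48))/2 = ((2*I)/(-48 + I))/2 = (2*I/(-48 + I))/2 = I/(-48 + I))
1/(-40257 + K(15)) = 1/(-40257 + 15/(-48 + 15)) = 1/(-40257 + 15/(-33)) = 1/(-40257 + 15*(-1/33)) = 1/(-40257 - 5/11) = 1/(-442832/11) = -11/442832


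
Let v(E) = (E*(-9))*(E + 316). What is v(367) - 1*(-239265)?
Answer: -2016684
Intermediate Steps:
v(E) = -9*E*(316 + E) (v(E) = (-9*E)*(316 + E) = -9*E*(316 + E))
v(367) - 1*(-239265) = -9*367*(316 + 367) - 1*(-239265) = -9*367*683 + 239265 = -2255949 + 239265 = -2016684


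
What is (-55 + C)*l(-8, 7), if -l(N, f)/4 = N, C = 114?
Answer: 1888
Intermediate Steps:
l(N, f) = -4*N
(-55 + C)*l(-8, 7) = (-55 + 114)*(-4*(-8)) = 59*32 = 1888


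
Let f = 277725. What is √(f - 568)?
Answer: √277157 ≈ 526.46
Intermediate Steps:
√(f - 568) = √(277725 - 568) = √277157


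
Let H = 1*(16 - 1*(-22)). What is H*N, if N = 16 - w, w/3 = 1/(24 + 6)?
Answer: 3021/5 ≈ 604.20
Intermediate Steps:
w = ⅒ (w = 3/(24 + 6) = 3/30 = 3*(1/30) = ⅒ ≈ 0.10000)
H = 38 (H = 1*(16 + 22) = 1*38 = 38)
N = 159/10 (N = 16 - 1*⅒ = 16 - ⅒ = 159/10 ≈ 15.900)
H*N = 38*(159/10) = 3021/5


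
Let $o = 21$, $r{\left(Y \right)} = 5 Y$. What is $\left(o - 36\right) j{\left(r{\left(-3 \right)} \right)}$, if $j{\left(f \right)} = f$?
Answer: $225$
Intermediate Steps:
$\left(o - 36\right) j{\left(r{\left(-3 \right)} \right)} = \left(21 - 36\right) 5 \left(-3\right) = \left(-15\right) \left(-15\right) = 225$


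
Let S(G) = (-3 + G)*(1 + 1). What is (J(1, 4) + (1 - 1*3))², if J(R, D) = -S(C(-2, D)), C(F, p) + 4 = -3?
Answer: 324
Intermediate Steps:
C(F, p) = -7 (C(F, p) = -4 - 3 = -7)
S(G) = -6 + 2*G (S(G) = (-3 + G)*2 = -6 + 2*G)
J(R, D) = 20 (J(R, D) = -(-6 + 2*(-7)) = -(-6 - 14) = -1*(-20) = 20)
(J(1, 4) + (1 - 1*3))² = (20 + (1 - 1*3))² = (20 + (1 - 3))² = (20 - 2)² = 18² = 324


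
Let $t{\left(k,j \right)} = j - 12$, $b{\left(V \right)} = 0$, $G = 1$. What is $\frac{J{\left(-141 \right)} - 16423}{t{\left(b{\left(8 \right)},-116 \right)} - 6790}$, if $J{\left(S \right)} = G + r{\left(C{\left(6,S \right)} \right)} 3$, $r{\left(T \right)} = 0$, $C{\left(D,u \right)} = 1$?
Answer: $\frac{2737}{1153} \approx 2.3738$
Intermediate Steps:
$J{\left(S \right)} = 1$ ($J{\left(S \right)} = 1 + 0 \cdot 3 = 1 + 0 = 1$)
$t{\left(k,j \right)} = -12 + j$ ($t{\left(k,j \right)} = j - 12 = -12 + j$)
$\frac{J{\left(-141 \right)} - 16423}{t{\left(b{\left(8 \right)},-116 \right)} - 6790} = \frac{1 - 16423}{\left(-12 - 116\right) - 6790} = - \frac{16422}{-128 - 6790} = - \frac{16422}{-6918} = \left(-16422\right) \left(- \frac{1}{6918}\right) = \frac{2737}{1153}$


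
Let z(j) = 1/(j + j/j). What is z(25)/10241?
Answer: 1/266266 ≈ 3.7556e-6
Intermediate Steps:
z(j) = 1/(1 + j) (z(j) = 1/(j + 1) = 1/(1 + j))
z(25)/10241 = 1/((1 + 25)*10241) = (1/10241)/26 = (1/26)*(1/10241) = 1/266266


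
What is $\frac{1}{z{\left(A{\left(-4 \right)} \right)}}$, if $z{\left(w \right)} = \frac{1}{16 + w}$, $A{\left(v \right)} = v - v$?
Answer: $16$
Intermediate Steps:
$A{\left(v \right)} = 0$
$\frac{1}{z{\left(A{\left(-4 \right)} \right)}} = \frac{1}{\frac{1}{16 + 0}} = \frac{1}{\frac{1}{16}} = 16$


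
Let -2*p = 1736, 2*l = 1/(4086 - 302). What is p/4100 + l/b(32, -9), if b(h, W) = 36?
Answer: -59120191/279259200 ≈ -0.21170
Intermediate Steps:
l = 1/7568 (l = 1/(2*(4086 - 302)) = (½)/3784 = (½)*(1/3784) = 1/7568 ≈ 0.00013214)
p = -868 (p = -½*1736 = -868)
p/4100 + l/b(32, -9) = -868/4100 + (1/7568)/36 = -868*1/4100 + (1/7568)*(1/36) = -217/1025 + 1/272448 = -59120191/279259200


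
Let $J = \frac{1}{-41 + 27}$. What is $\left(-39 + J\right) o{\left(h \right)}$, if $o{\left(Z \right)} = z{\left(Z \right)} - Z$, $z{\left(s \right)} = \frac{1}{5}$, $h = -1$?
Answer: $- \frac{1641}{35} \approx -46.886$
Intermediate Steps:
$J = - \frac{1}{14}$ ($J = \frac{1}{-14} = - \frac{1}{14} \approx -0.071429$)
$z{\left(s \right)} = \frac{1}{5}$
$o{\left(Z \right)} = \frac{1}{5} - Z$
$\left(-39 + J\right) o{\left(h \right)} = \left(-39 - \frac{1}{14}\right) \left(\frac{1}{5} - -1\right) = - \frac{547 \left(\frac{1}{5} + 1\right)}{14} = \left(- \frac{547}{14}\right) \frac{6}{5} = - \frac{1641}{35}$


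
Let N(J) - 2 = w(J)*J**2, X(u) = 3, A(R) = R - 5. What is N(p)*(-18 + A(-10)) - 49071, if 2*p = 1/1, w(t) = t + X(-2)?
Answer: -393327/8 ≈ -49166.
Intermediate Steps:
A(R) = -5 + R
w(t) = 3 + t (w(t) = t + 3 = 3 + t)
p = 1/2 (p = (1/2)/1 = (1/2)*1 = 1/2 ≈ 0.50000)
N(J) = 2 + J**2*(3 + J) (N(J) = 2 + (3 + J)*J**2 = 2 + J**2*(3 + J))
N(p)*(-18 + A(-10)) - 49071 = (2 + (1/2)**2*(3 + 1/2))*(-18 + (-5 - 10)) - 49071 = (2 + (1/4)*(7/2))*(-18 - 15) - 49071 = (2 + 7/8)*(-33) - 49071 = (23/8)*(-33) - 49071 = -759/8 - 49071 = -393327/8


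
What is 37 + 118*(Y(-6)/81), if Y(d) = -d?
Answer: 1235/27 ≈ 45.741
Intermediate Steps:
37 + 118*(Y(-6)/81) = 37 + 118*(-1*(-6)/81) = 37 + 118*(6*(1/81)) = 37 + 118*(2/27) = 37 + 236/27 = 1235/27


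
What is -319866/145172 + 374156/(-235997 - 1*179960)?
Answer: -93683738297/30192654802 ≈ -3.1029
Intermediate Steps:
-319866/145172 + 374156/(-235997 - 1*179960) = -319866*1/145172 + 374156/(-235997 - 179960) = -159933/72586 + 374156/(-415957) = -159933/72586 + 374156*(-1/415957) = -159933/72586 - 374156/415957 = -93683738297/30192654802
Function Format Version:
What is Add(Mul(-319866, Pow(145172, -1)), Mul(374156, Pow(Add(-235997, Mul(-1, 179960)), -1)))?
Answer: Rational(-93683738297, 30192654802) ≈ -3.1029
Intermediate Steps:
Add(Mul(-319866, Pow(145172, -1)), Mul(374156, Pow(Add(-235997, Mul(-1, 179960)), -1))) = Add(Mul(-319866, Rational(1, 145172)), Mul(374156, Pow(Add(-235997, -179960), -1))) = Add(Rational(-159933, 72586), Mul(374156, Pow(-415957, -1))) = Add(Rational(-159933, 72586), Mul(374156, Rational(-1, 415957))) = Add(Rational(-159933, 72586), Rational(-374156, 415957)) = Rational(-93683738297, 30192654802)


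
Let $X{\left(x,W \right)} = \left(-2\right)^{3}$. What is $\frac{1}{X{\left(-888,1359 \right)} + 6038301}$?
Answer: $\frac{1}{6038293} \approx 1.6561 \cdot 10^{-7}$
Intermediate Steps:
$X{\left(x,W \right)} = -8$
$\frac{1}{X{\left(-888,1359 \right)} + 6038301} = \frac{1}{-8 + 6038301} = \frac{1}{6038293}$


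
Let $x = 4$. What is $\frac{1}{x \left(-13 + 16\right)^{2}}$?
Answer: $\frac{1}{36} \approx 0.027778$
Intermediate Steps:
$\frac{1}{x \left(-13 + 16\right)^{2}} = \frac{1}{4 \left(-13 + 16\right)^{2}} = \frac{1}{4 \cdot 3^{2}} = \frac{1}{4 \cdot 9} = \frac{1}{36}$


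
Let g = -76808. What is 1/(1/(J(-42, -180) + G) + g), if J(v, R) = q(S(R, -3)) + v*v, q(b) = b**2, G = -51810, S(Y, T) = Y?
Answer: -17646/1355353969 ≈ -1.3019e-5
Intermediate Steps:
J(v, R) = R**2 + v**2 (J(v, R) = R**2 + v*v = R**2 + v**2)
1/(1/(J(-42, -180) + G) + g) = 1/(1/(((-180)**2 + (-42)**2) - 51810) - 76808) = 1/(1/((32400 + 1764) - 51810) - 76808) = 1/(1/(34164 - 51810) - 76808) = 1/(1/(-17646) - 76808) = 1/(-1/17646 - 76808) = 1/(-1355353969/17646) = -17646/1355353969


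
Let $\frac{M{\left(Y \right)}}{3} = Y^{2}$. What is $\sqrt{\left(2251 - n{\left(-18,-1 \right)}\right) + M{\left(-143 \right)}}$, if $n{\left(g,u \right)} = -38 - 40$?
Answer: $2 \sqrt{15919} \approx 252.34$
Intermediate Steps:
$n{\left(g,u \right)} = -78$
$M{\left(Y \right)} = 3 Y^{2}$
$\sqrt{\left(2251 - n{\left(-18,-1 \right)}\right) + M{\left(-143 \right)}} = \sqrt{\left(2251 - -78\right) + 3 \left(-143\right)^{2}} = \sqrt{\left(2251 + 78\right) + 3 \cdot 20449} = \sqrt{2329 + 61347} = \sqrt{63676} = 2 \sqrt{15919}$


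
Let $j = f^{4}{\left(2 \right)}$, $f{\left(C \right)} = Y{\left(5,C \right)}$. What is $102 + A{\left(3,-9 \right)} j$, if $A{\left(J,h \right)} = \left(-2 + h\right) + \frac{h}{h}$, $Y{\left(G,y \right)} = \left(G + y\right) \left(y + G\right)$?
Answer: $-57647908$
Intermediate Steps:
$Y{\left(G,y \right)} = \left(G + y\right)^{2}$ ($Y{\left(G,y \right)} = \left(G + y\right) \left(G + y\right) = \left(G + y\right)^{2}$)
$f{\left(C \right)} = \left(5 + C\right)^{2}$
$A{\left(J,h \right)} = -1 + h$ ($A{\left(J,h \right)} = \left(-2 + h\right) + 1 = -1 + h$)
$j = 5764801$ ($j = \left(\left(5 + 2\right)^{2}\right)^{4} = \left(7^{2}\right)^{4} = 49^{4} = 5764801$)
$102 + A{\left(3,-9 \right)} j = 102 + \left(-1 - 9\right) 5764801 = 102 - 57648010 = -57647908$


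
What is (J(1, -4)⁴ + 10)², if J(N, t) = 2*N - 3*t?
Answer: 1476557476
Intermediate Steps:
J(N, t) = -3*t + 2*N
(J(1, -4)⁴ + 10)² = ((-3*(-4) + 2*1)⁴ + 10)² = ((12 + 2)⁴ + 10)² = (14⁴ + 10)² = (38416 + 10)² = 38426² = 1476557476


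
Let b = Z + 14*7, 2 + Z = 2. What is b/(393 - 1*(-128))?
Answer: 98/521 ≈ 0.18810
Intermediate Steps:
Z = 0 (Z = -2 + 2 = 0)
b = 98 (b = 0 + 14*7 = 0 + 98 = 98)
b/(393 - 1*(-128)) = 98/(393 - 1*(-128)) = 98/(393 + 128) = 98/521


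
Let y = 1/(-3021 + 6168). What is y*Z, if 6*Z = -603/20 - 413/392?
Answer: -8737/5286960 ≈ -0.0016526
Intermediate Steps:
Z = -8737/1680 (Z = (-603/20 - 413/392)/6 = (-603*1/20 - 413*1/392)/6 = (-603/20 - 59/56)/6 = (1/6)*(-8737/280) = -8737/1680 ≈ -5.2006)
y = 1/3147 ≈ 0.00031776
y*Z = (1/3147)*(-8737/1680) = -8737/5286960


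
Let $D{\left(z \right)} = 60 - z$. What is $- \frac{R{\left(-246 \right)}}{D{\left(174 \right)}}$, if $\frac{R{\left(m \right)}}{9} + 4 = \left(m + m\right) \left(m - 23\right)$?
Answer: $\frac{198516}{19} \approx 10448.0$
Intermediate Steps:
$R{\left(m \right)} = -36 + 18 m \left(-23 + m\right)$ ($R{\left(m \right)} = -36 + 9 \left(m + m\right) \left(m - 23\right) = -36 + 9 \cdot 2 m \left(-23 + m\right) = -36 + 18 m \left(-23 + m\right)$)
$- \frac{R{\left(-246 \right)}}{D{\left(174 \right)}} = - \frac{-36 - -101844 + 18 \left(-246\right)^{2}}{60 - 174} = - \frac{-36 + 101844 + 18 \cdot 60516}{60 - 174} = - \frac{-36 + 101844 + 1089288}{-114} = - \frac{1191096 \left(-1\right)}{114} = \left(-1\right) \left(- \frac{198516}{19}\right) = \frac{198516}{19}$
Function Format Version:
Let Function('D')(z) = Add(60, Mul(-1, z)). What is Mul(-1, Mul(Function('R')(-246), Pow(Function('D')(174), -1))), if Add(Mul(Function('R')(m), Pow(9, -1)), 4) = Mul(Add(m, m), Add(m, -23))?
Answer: Rational(198516, 19) ≈ 10448.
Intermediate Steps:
Function('R')(m) = Add(-36, Mul(18, m, Add(-23, m))) (Function('R')(m) = Add(-36, Mul(9, Mul(Add(m, m), Add(m, -23)))) = Add(-36, Mul(9, Mul(Mul(2, m), Add(-23, m)))) = Add(-36, Mul(9, Mul(2, m, Add(-23, m)))) = Add(-36, Mul(18, m, Add(-23, m))))
Mul(-1, Mul(Function('R')(-246), Pow(Function('D')(174), -1))) = Mul(-1, Mul(Add(-36, Mul(-414, -246), Mul(18, Pow(-246, 2))), Pow(Add(60, Mul(-1, 174)), -1))) = Mul(-1, Mul(Add(-36, 101844, Mul(18, 60516)), Pow(Add(60, -174), -1))) = Mul(-1, Mul(Add(-36, 101844, 1089288), Pow(-114, -1))) = Mul(-1, Mul(1191096, Rational(-1, 114))) = Mul(-1, Rational(-198516, 19)) = Rational(198516, 19)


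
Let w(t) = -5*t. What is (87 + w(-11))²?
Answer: 20164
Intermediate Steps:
(87 + w(-11))² = (87 - 5*(-11))² = (87 + 55)² = 142² = 20164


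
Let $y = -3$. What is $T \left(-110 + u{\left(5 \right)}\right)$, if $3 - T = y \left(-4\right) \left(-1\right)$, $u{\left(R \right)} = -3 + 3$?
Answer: $-1650$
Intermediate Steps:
$u{\left(R \right)} = 0$
$T = 15$ ($T = 3 - \left(-3\right) \left(-4\right) \left(-1\right) = 3 - 12 \left(-1\right) = 3 - -12 = 3 + 12 = 15$)
$T \left(-110 + u{\left(5 \right)}\right) = 15 \left(-110 + 0\right) = 15 \left(-110\right) = -1650$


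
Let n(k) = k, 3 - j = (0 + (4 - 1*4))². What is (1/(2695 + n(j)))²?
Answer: 1/7279204 ≈ 1.3738e-7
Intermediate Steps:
j = 3 (j = 3 - (0 + (4 - 1*4))² = 3 - (0 + (4 - 4))² = 3 - (0 + 0)² = 3 - 1*0² = 3 - 1*0 = 3 + 0 = 3)
(1/(2695 + n(j)))² = (1/(2695 + 3))² = (1/2698)² = 1/7279204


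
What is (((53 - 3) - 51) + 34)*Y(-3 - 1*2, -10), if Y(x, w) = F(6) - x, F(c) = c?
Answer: 363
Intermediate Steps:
Y(x, w) = 6 - x
(((53 - 3) - 51) + 34)*Y(-3 - 1*2, -10) = (((53 - 3) - 51) + 34)*(6 - (-3 - 1*2)) = ((50 - 51) + 34)*(6 - (-3 - 2)) = (-1 + 34)*(6 - 1*(-5)) = 33*(6 + 5) = 33*11 = 363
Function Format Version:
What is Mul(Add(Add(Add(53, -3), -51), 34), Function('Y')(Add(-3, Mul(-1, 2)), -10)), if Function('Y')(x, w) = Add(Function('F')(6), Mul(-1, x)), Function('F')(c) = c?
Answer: 363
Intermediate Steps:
Function('Y')(x, w) = Add(6, Mul(-1, x))
Mul(Add(Add(Add(53, -3), -51), 34), Function('Y')(Add(-3, Mul(-1, 2)), -10)) = Mul(Add(Add(Add(53, -3), -51), 34), Add(6, Mul(-1, Add(-3, Mul(-1, 2))))) = Mul(Add(Add(50, -51), 34), Add(6, Mul(-1, Add(-3, -2)))) = Mul(Add(-1, 34), Add(6, Mul(-1, -5))) = Mul(33, Add(6, 5)) = Mul(33, 11) = 363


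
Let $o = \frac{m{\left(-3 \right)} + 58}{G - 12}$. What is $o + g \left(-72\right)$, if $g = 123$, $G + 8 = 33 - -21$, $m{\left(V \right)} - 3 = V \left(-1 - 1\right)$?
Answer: $- \frac{301037}{34} \approx -8854.0$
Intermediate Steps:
$m{\left(V \right)} = 3 - 2 V$ ($m{\left(V \right)} = 3 + V \left(-1 - 1\right) = 3 + V \left(-2\right) = 3 - 2 V$)
$G = 46$ ($G = -8 + \left(33 - -21\right) = -8 + \left(33 + 21\right) = -8 + 54 = 46$)
$o = \frac{67}{34}$ ($o = \frac{\left(3 - -6\right) + 58}{46 - 12} = \frac{\left(3 + 6\right) + 58}{34} = \left(9 + 58\right) \frac{1}{34} = 67 \cdot \frac{1}{34} = \frac{67}{34} \approx 1.9706$)
$o + g \left(-72\right) = \frac{67}{34} + 123 \left(-72\right) = \frac{67}{34} - 8856 = - \frac{301037}{34}$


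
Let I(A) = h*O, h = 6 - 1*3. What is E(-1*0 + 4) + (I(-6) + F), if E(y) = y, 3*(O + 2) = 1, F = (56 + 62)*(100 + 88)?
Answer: 22183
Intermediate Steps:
F = 22184 (F = 118*188 = 22184)
O = -5/3 (O = -2 + (⅓)*1 = -2 + ⅓ = -5/3 ≈ -1.6667)
h = 3 (h = 6 - 3 = 3)
I(A) = -5 (I(A) = 3*(-5/3) = -5)
E(-1*0 + 4) + (I(-6) + F) = (-1*0 + 4) + (-5 + 22184) = (0 + 4) + 22179 = 4 + 22179 = 22183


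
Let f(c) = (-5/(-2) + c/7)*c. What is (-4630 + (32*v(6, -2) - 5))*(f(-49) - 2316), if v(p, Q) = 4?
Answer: 18888837/2 ≈ 9.4444e+6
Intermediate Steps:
f(c) = c*(5/2 + c/7) (f(c) = (-5*(-½) + c*(⅐))*c = (5/2 + c/7)*c = c*(5/2 + c/7))
(-4630 + (32*v(6, -2) - 5))*(f(-49) - 2316) = (-4630 + (32*4 - 5))*((1/14)*(-49)*(35 + 2*(-49)) - 2316) = (-4630 + (128 - 5))*((1/14)*(-49)*(35 - 98) - 2316) = (-4630 + 123)*((1/14)*(-49)*(-63) - 2316) = -4507*(441/2 - 2316) = -4507*(-4191/2) = 18888837/2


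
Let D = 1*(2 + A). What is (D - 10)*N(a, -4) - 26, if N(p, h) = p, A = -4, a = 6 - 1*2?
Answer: -74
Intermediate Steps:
a = 4 (a = 6 - 2 = 4)
D = -2 (D = 1*(2 - 4) = 1*(-2) = -2)
(D - 10)*N(a, -4) - 26 = (-2 - 10)*4 - 26 = -12*4 - 26 = -48 - 26 = -74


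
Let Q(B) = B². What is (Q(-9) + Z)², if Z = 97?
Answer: 31684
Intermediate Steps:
(Q(-9) + Z)² = ((-9)² + 97)² = (81 + 97)² = 178² = 31684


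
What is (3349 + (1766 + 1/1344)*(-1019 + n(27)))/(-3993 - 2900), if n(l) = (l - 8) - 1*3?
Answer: 2376124459/9264192 ≈ 256.48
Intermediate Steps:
n(l) = -11 + l (n(l) = (-8 + l) - 3 = -11 + l)
(3349 + (1766 + 1/1344)*(-1019 + n(27)))/(-3993 - 2900) = (3349 + (1766 + 1/1344)*(-1019 + (-11 + 27)))/(-3993 - 2900) = (3349 + (1766 + 1/1344)*(-1019 + 16))/(-6893) = (3349 + (2373505/1344)*(-1003))*(-1/6893) = (3349 - 2380625515/1344)*(-1/6893) = -2376124459/1344*(-1/6893) = 2376124459/9264192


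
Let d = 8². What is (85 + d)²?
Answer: 22201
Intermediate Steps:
d = 64
(85 + d)² = (85 + 64)² = 149² = 22201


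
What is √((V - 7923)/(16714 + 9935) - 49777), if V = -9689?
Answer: I*√8906667085/423 ≈ 223.11*I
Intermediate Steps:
√((V - 7923)/(16714 + 9935) - 49777) = √((-9689 - 7923)/(16714 + 9935) - 49777) = √(-17612/26649 - 49777) = √(-17612*1/26649 - 49777) = √(-2516/3807 - 49777) = √(-189503555/3807) = I*√8906667085/423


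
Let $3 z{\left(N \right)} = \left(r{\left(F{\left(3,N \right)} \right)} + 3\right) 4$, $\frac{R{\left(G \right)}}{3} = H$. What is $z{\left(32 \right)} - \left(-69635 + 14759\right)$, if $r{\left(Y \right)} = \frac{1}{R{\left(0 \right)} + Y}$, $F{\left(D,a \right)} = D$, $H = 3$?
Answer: $\frac{493921}{9} \approx 54880.0$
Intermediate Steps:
$R{\left(G \right)} = 9$ ($R{\left(G \right)} = 3 \cdot 3 = 9$)
$r{\left(Y \right)} = \frac{1}{9 + Y}$
$z{\left(N \right)} = \frac{37}{9}$ ($z{\left(N \right)} = \frac{\left(\frac{1}{9 + 3} + 3\right) 4}{3} = \frac{\left(\frac{1}{12} + 3\right) 4}{3} = \frac{\frac{37}{12} \cdot 4}{3} = \frac{1}{3} \cdot \frac{37}{3} = \frac{37}{9}$)
$z{\left(32 \right)} - \left(-69635 + 14759\right) = \frac{37}{9} - \left(-69635 + 14759\right) = \frac{37}{9} - -54876 = \frac{37}{9} + 54876 = \frac{493921}{9}$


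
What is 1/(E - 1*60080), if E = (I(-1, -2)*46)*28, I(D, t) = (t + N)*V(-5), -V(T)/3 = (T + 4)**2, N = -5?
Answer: -1/33032 ≈ -3.0274e-5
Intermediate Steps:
V(T) = -3*(4 + T)**2 (V(T) = -3*(T + 4)**2 = -3*(4 + T)**2)
I(D, t) = 15 - 3*t (I(D, t) = (t - 5)*(-3*(4 - 5)**2) = (-5 + t)*(-3*(-1)**2) = (-5 + t)*(-3*1) = (-5 + t)*(-3) = 15 - 3*t)
E = 27048 (E = ((15 - 3*(-2))*46)*28 = ((15 + 6)*46)*28 = (21*46)*28 = 966*28 = 27048)
1/(E - 1*60080) = 1/(27048 - 1*60080) = 1/(27048 - 60080) = 1/(-33032) = -1/33032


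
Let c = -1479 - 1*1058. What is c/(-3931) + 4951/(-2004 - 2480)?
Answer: -8086473/17626604 ≈ -0.45877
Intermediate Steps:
c = -2537 (c = -1479 - 1058 = -2537)
c/(-3931) + 4951/(-2004 - 2480) = -2537/(-3931) + 4951/(-2004 - 2480) = -2537*(-1/3931) + 4951/(-4484) = 2537/3931 + 4951*(-1/4484) = 2537/3931 - 4951/4484 = -8086473/17626604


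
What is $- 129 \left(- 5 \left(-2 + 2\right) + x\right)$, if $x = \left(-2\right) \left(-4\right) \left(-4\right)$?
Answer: $4128$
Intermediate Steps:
$x = -32$ ($x = 8 \left(-4\right) = -32$)
$- 129 \left(- 5 \left(-2 + 2\right) + x\right) = - 129 \left(- 5 \left(-2 + 2\right) - 32\right) = - 129 \left(\left(-5\right) 0 - 32\right) = - 129 \left(0 - 32\right) = \left(-129\right) \left(-32\right) = 4128$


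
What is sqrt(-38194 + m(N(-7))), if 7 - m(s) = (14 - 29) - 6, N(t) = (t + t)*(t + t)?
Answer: I*sqrt(38166) ≈ 195.36*I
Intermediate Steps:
N(t) = 4*t**2 (N(t) = (2*t)*(2*t) = 4*t**2)
m(s) = 28 (m(s) = 7 - ((14 - 29) - 6) = 7 - (-15 - 6) = 7 - 1*(-21) = 7 + 21 = 28)
sqrt(-38194 + m(N(-7))) = sqrt(-38194 + 28) = sqrt(-38166) = I*sqrt(38166)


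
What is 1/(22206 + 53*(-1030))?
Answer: -1/32384 ≈ -3.0879e-5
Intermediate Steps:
1/(22206 + 53*(-1030)) = 1/(22206 - 54590) = 1/(-32384) = -1/32384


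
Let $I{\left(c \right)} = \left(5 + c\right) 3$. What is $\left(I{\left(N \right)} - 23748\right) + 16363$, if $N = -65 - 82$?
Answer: $-7811$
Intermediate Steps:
$N = -147$ ($N = -65 - 82 = -147$)
$I{\left(c \right)} = 15 + 3 c$
$\left(I{\left(N \right)} - 23748\right) + 16363 = \left(\left(15 + 3 \left(-147\right)\right) - 23748\right) + 16363 = \left(\left(15 - 441\right) - 23748\right) + 16363 = \left(-426 - 23748\right) + 16363 = -24174 + 16363 = -7811$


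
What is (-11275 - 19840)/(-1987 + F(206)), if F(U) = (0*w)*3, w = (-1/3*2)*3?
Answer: 31115/1987 ≈ 15.659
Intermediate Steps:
w = -2 (w = (-1*⅓*2)*3 = -⅓*2*3 = -⅔*3 = -2)
F(U) = 0 (F(U) = (0*(-2))*3 = 0*3 = 0)
(-11275 - 19840)/(-1987 + F(206)) = (-11275 - 19840)/(-1987 + 0) = -31115/(-1987) = -31115*(-1/1987) = 31115/1987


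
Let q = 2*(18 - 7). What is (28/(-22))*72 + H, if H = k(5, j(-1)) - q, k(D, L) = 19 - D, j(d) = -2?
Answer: -1096/11 ≈ -99.636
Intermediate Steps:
q = 22 (q = 2*11 = 22)
H = -8 (H = (19 - 1*5) - 1*22 = (19 - 5) - 22 = 14 - 22 = -8)
(28/(-22))*72 + H = (28/(-22))*72 - 8 = (28*(-1/22))*72 - 8 = -14/11*72 - 8 = -1008/11 - 8 = -1096/11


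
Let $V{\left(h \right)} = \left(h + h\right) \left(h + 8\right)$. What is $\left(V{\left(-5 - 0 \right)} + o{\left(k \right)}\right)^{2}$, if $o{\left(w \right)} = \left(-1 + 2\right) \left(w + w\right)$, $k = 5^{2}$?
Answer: $400$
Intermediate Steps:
$k = 25$
$V{\left(h \right)} = 2 h \left(8 + h\right)$
$o{\left(w \right)} = 2 w$ ($o{\left(w \right)} = 1 \cdot 2 w = 2 w$)
$\left(V{\left(-5 - 0 \right)} + o{\left(k \right)}\right)^{2} = \left(2 \left(-5 - 0\right) \left(8 - 5\right) + 2 \cdot 25\right)^{2} = \left(2 \left(-5 + 0\right) \left(8 + \left(-5 + 0\right)\right) + 50\right)^{2} = \left(2 \left(-5\right) \left(8 - 5\right) + 50\right)^{2} = \left(2 \left(-5\right) 3 + 50\right)^{2} = \left(-30 + 50\right)^{2} = 20^{2} = 400$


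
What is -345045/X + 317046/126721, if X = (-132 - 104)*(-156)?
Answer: -10684027303/1555120112 ≈ -6.8702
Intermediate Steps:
X = 36816 (X = -236*(-156) = 36816)
-345045/X + 317046/126721 = -345045/36816 + 317046/126721 = -345045*1/36816 + 317046*(1/126721) = -115015/12272 + 317046/126721 = -10684027303/1555120112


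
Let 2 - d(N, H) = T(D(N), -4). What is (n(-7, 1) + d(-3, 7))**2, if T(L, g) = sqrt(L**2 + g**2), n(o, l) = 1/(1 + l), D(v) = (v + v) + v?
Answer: 413/4 - 5*sqrt(97) ≈ 54.006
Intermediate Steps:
D(v) = 3*v (D(v) = 2*v + v = 3*v)
d(N, H) = 2 - sqrt(16 + 9*N**2) (d(N, H) = 2 - sqrt((3*N)**2 + (-4)**2) = 2 - sqrt(9*N**2 + 16) = 2 - sqrt(16 + 9*N**2))
(n(-7, 1) + d(-3, 7))**2 = (1/(1 + 1) + (2 - sqrt(16 + 9*(-3)**2)))**2 = (1/2 + (2 - sqrt(16 + 9*9)))**2 = (1/2 + (2 - sqrt(16 + 81)))**2 = (1/2 + (2 - sqrt(97)))**2 = (5/2 - sqrt(97))**2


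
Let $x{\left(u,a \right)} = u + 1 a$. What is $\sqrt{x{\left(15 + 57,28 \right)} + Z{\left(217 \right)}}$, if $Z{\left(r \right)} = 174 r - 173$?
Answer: $\sqrt{37685} \approx 194.13$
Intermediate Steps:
$x{\left(u,a \right)} = a + u$ ($x{\left(u,a \right)} = u + a = a + u$)
$Z{\left(r \right)} = -173 + 174 r$
$\sqrt{x{\left(15 + 57,28 \right)} + Z{\left(217 \right)}} = \sqrt{\left(28 + \left(15 + 57\right)\right) + \left(-173 + 174 \cdot 217\right)} = \sqrt{\left(28 + 72\right) + \left(-173 + 37758\right)} = \sqrt{100 + 37585} = \sqrt{37685}$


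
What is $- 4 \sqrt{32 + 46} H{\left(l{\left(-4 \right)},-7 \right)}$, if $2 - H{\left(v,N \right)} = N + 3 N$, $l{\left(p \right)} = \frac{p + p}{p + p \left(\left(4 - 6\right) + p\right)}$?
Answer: $- 120 \sqrt{78} \approx -1059.8$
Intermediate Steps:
$l{\left(p \right)} = \frac{2 p}{p + p \left(-2 + p\right)}$ ($l{\left(p \right)} = \frac{2 p}{p + p \left(\left(4 - 6\right) + p\right)} = \frac{2 p}{p + p \left(-2 + p\right)}$)
$H{\left(v,N \right)} = 2 - 4 N$ ($H{\left(v,N \right)} = 2 - \left(N + 3 N\right) = 2 - 4 N$)
$- 4 \sqrt{32 + 46} H{\left(l{\left(-4 \right)},-7 \right)} = - 4 \sqrt{32 + 46} \left(2 - -28\right) = - 4 \sqrt{78} \left(2 + 28\right) = - 4 \sqrt{78} \cdot 30 = - 120 \sqrt{78}$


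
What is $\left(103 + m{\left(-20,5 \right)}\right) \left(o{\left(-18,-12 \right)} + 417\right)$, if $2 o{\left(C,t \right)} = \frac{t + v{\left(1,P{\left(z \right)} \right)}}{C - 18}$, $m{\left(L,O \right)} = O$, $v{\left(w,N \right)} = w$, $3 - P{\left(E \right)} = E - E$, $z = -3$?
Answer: $\frac{90105}{2} \approx 45053.0$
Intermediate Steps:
$P{\left(E \right)} = 3$ ($P{\left(E \right)} = 3 - \left(E - E\right) = 3 - 0 = 3 + 0 = 3$)
$o{\left(C,t \right)} = \frac{1 + t}{2 \left(-18 + C\right)}$ ($o{\left(C,t \right)} = \frac{\left(t + 1\right) \frac{1}{C - 18}}{2} = \frac{\left(1 + t\right) \frac{1}{-18 + C}}{2} = \frac{\frac{1}{-18 + C} \left(1 + t\right)}{2} = \frac{1 + t}{2 \left(-18 + C\right)}$)
$\left(103 + m{\left(-20,5 \right)}\right) \left(o{\left(-18,-12 \right)} + 417\right) = \left(103 + 5\right) \left(\frac{1 - 12}{2 \left(-18 - 18\right)} + 417\right) = 108 \left(\frac{1}{2} \frac{1}{-36} \left(-11\right) + 417\right) = 108 \left(\frac{1}{2} \left(- \frac{1}{36}\right) \left(-11\right) + 417\right) = 108 \left(\frac{11}{72} + 417\right) = 108 \cdot \frac{30035}{72} = \frac{90105}{2}$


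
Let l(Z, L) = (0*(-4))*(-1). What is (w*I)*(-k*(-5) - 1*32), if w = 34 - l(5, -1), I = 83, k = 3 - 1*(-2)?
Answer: -19754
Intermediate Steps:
k = 5 (k = 3 + 2 = 5)
l(Z, L) = 0 (l(Z, L) = 0*(-1) = 0)
w = 34 (w = 34 - 1*0 = 34 + 0 = 34)
(w*I)*(-k*(-5) - 1*32) = (34*83)*(-1*5*(-5) - 1*32) = 2822*(-5*(-5) - 32) = 2822*(25 - 32) = 2822*(-7) = -19754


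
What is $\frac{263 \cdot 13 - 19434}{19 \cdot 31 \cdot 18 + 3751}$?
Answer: $- \frac{16015}{14353} \approx -1.1158$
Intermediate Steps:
$\frac{263 \cdot 13 - 19434}{19 \cdot 31 \cdot 18 + 3751} = \frac{3419 - 19434}{589 \cdot 18 + 3751} = - \frac{16015}{10602 + 3751} = - \frac{16015}{14353}$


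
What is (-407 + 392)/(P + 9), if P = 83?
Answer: -15/92 ≈ -0.16304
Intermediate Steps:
(-407 + 392)/(P + 9) = (-407 + 392)/(83 + 9) = -15/92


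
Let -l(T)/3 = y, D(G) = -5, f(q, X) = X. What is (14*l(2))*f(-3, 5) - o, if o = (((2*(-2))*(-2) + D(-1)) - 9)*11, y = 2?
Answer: -354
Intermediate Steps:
l(T) = -6 (l(T) = -3*2 = -6)
o = -66 (o = (((2*(-2))*(-2) - 5) - 9)*11 = ((-4*(-2) - 5) - 9)*11 = ((8 - 5) - 9)*11 = (3 - 9)*11 = -6*11 = -66)
(14*l(2))*f(-3, 5) - o = (14*(-6))*5 - 1*(-66) = -84*5 + 66 = -420 + 66 = -354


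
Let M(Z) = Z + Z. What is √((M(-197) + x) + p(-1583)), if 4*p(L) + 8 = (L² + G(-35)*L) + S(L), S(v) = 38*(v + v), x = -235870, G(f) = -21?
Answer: 2*√92110 ≈ 606.99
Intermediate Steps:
M(Z) = 2*Z
S(v) = 76*v (S(v) = 38*(2*v) = 76*v)
p(L) = -2 + L²/4 + 55*L/4 (p(L) = -2 + ((L² - 21*L) + 76*L)/4 = -2 + (L² + 55*L)/4 = -2 + (L²/4 + 55*L/4) = -2 + L²/4 + 55*L/4)
√((M(-197) + x) + p(-1583)) = √((2*(-197) - 235870) + (-2 + (¼)*(-1583)² + (55/4)*(-1583))) = √((-394 - 235870) + (-2 + (¼)*2505889 - 87065/4)) = √(-236264 + (-2 + 2505889/4 - 87065/4)) = √(-236264 + 604704) = √368440 = 2*√92110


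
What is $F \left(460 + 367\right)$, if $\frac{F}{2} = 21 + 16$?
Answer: $61198$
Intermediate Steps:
$F = 74$ ($F = 2 \left(21 + 16\right) = 2 \cdot 37 = 74$)
$F \left(460 + 367\right) = 74 \left(460 + 367\right) = 74 \cdot 827 = 61198$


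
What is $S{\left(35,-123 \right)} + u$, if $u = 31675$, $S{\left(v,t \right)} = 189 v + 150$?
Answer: $38440$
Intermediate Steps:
$S{\left(v,t \right)} = 150 + 189 v$
$S{\left(35,-123 \right)} + u = \left(150 + 189 \cdot 35\right) + 31675 = \left(150 + 6615\right) + 31675 = 6765 + 31675 = 38440$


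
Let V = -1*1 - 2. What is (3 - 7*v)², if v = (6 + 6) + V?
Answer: 3600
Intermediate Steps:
V = -3 (V = -1 - 2 = -3)
v = 9 (v = (6 + 6) - 3 = 12 - 3 = 9)
(3 - 7*v)² = (3 - 7*9)² = (3 - 63)² = (-60)² = 3600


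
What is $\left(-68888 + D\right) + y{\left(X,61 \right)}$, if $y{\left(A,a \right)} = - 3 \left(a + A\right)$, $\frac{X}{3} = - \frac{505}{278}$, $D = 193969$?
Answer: $\frac{34726189}{278} \approx 1.2491 \cdot 10^{5}$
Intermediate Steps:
$X = - \frac{1515}{278}$ ($X = 3 \left(- \frac{505}{278}\right) = - \frac{1515}{278} \approx -5.4496$)
$y{\left(A,a \right)} = - 3 A - 3 a$ ($y{\left(A,a \right)} = - 3 \left(A + a\right) = - 3 A - 3 a$)
$\left(-68888 + D\right) + y{\left(X,61 \right)} = \left(-68888 + 193969\right) - \frac{46329}{278} = 125081 + \left(\frac{4545}{278} - 183\right) = 125081 - \frac{46329}{278} = \frac{34726189}{278}$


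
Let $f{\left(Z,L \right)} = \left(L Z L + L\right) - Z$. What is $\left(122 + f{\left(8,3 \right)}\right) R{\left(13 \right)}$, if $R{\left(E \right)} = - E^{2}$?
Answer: $-31941$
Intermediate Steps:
$f{\left(Z,L \right)} = L - Z + Z L^{2}$ ($f{\left(Z,L \right)} = \left(Z L^{2} + L\right) - Z = \left(L + Z L^{2}\right) - Z = L - Z + Z L^{2}$)
$\left(122 + f{\left(8,3 \right)}\right) R{\left(13 \right)} = \left(122 + \left(3 - 8 + 8 \cdot 3^{2}\right)\right) \left(- 13^{2}\right) = \left(122 + \left(3 - 8 + 8 \cdot 9\right)\right) \left(\left(-1\right) 169\right) = \left(122 + \left(3 - 8 + 72\right)\right) \left(-169\right) = \left(122 + 67\right) \left(-169\right) = 189 \left(-169\right) = -31941$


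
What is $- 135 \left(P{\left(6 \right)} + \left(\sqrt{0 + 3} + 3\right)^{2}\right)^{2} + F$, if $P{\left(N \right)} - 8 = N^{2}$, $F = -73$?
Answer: $-438013 - 90720 \sqrt{3} \approx -5.9515 \cdot 10^{5}$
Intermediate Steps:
$P{\left(N \right)} = 8 + N^{2}$
$- 135 \left(P{\left(6 \right)} + \left(\sqrt{0 + 3} + 3\right)^{2}\right)^{2} + F = - 135 \left(\left(8 + 6^{2}\right) + \left(\sqrt{0 + 3} + 3\right)^{2}\right)^{2} - 73 = - 135 \left(\left(8 + 36\right) + \left(\sqrt{3} + 3\right)^{2}\right)^{2} - 73 = - 135 \left(44 + \left(3 + \sqrt{3}\right)^{2}\right)^{2} - 73 = -73 - 135 \left(44 + \left(3 + \sqrt{3}\right)^{2}\right)^{2}$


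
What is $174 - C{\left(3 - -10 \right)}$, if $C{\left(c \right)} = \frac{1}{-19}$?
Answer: $\frac{3307}{19} \approx 174.05$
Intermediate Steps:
$C{\left(c \right)} = - \frac{1}{19}$
$174 - C{\left(3 - -10 \right)} = 174 - - \frac{1}{19} = 174 + \frac{1}{19} = \frac{3307}{19}$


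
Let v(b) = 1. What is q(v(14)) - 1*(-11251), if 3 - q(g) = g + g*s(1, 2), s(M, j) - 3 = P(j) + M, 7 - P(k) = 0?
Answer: 11242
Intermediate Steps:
P(k) = 7 (P(k) = 7 - 1*0 = 7 + 0 = 7)
s(M, j) = 10 + M (s(M, j) = 3 + (7 + M) = 10 + M)
q(g) = 3 - 12*g (q(g) = 3 - (g + g*(10 + 1)) = 3 - (g + g*11) = 3 - (g + 11*g) = 3 - 12*g)
q(v(14)) - 1*(-11251) = (3 - 12*1) - 1*(-11251) = (3 - 12) + 11251 = -9 + 11251 = 11242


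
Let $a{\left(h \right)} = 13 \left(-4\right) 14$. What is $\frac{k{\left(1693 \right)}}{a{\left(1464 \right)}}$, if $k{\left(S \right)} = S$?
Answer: $- \frac{1693}{728} \approx -2.3256$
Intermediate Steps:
$a{\left(h \right)} = -728$ ($a{\left(h \right)} = \left(-52\right) 14 = -728$)
$\frac{k{\left(1693 \right)}}{a{\left(1464 \right)}} = \frac{1693}{-728} = 1693 \left(- \frac{1}{728}\right) = - \frac{1693}{728}$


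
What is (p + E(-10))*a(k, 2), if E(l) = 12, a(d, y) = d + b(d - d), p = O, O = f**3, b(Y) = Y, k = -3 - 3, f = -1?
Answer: -66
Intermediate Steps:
k = -6
O = -1 (O = (-1)**3 = -1)
p = -1
a(d, y) = d (a(d, y) = d + (d - d) = d + 0 = d)
(p + E(-10))*a(k, 2) = (-1 + 12)*(-6) = 11*(-6) = -66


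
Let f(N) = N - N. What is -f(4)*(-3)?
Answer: 0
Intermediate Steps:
f(N) = 0
-f(4)*(-3) = -1*0*(-3) = 0*(-3) = 0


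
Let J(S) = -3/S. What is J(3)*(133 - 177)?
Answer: 44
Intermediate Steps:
J(3)*(133 - 177) = (-3/3)*(133 - 177) = -3*1/3*(-44) = -1*(-44) = 44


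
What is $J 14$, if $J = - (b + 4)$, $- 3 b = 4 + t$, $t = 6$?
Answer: $- \frac{28}{3} \approx -9.3333$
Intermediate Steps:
$b = - \frac{10}{3}$ ($b = - \frac{4 + 6}{3} = \left(- \frac{1}{3}\right) 10 = - \frac{10}{3} \approx -3.3333$)
$J = - \frac{2}{3}$ ($J = - (- \frac{10}{3} + 4) = \left(-1\right) \frac{2}{3} = - \frac{2}{3} \approx -0.66667$)
$J 14 = \left(- \frac{2}{3}\right) 14 = - \frac{28}{3}$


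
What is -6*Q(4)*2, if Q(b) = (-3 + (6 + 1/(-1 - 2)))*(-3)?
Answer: 96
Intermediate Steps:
Q(b) = -8 (Q(b) = (-3 + (6 + 1/(-3)))*(-3) = (-3 + (6 - 1/3))*(-3) = (-3 + 17/3)*(-3) = (8/3)*(-3) = -8)
-6*Q(4)*2 = -6*(-8)*2 = 48*2 = 96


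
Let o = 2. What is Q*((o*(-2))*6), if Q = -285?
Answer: 6840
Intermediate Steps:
Q*((o*(-2))*6) = -285*2*(-2)*6 = -(-1140)*6 = -285*(-24) = 6840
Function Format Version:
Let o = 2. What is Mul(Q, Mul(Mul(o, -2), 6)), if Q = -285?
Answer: 6840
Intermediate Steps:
Mul(Q, Mul(Mul(o, -2), 6)) = Mul(-285, Mul(Mul(2, -2), 6)) = Mul(-285, Mul(-4, 6)) = Mul(-285, -24) = 6840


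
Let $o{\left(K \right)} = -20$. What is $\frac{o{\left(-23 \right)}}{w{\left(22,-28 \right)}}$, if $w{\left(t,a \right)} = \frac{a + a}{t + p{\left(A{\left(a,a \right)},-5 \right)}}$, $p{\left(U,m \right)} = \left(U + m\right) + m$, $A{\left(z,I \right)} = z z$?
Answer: $\frac{1990}{7} \approx 284.29$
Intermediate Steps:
$A{\left(z,I \right)} = z^{2}$
$p{\left(U,m \right)} = U + 2 m$
$w{\left(t,a \right)} = \frac{2 a}{-10 + t + a^{2}}$ ($w{\left(t,a \right)} = \frac{a + a}{t + \left(a^{2} + 2 \left(-5\right)\right)} = \frac{2 a}{t + \left(a^{2} - 10\right)} = \frac{2 a}{t + \left(-10 + a^{2}\right)} = \frac{2 a}{-10 + t + a^{2}}$)
$\frac{o{\left(-23 \right)}}{w{\left(22,-28 \right)}} = - \frac{20}{2 \left(-28\right) \frac{1}{-10 + 22 + \left(-28\right)^{2}}} = - \frac{20}{2 \left(-28\right) \frac{1}{-10 + 22 + 784}} = - \frac{20}{2 \left(-28\right) \frac{1}{796}} = - \frac{20}{- \frac{14}{199}} = \left(-20\right) \left(- \frac{199}{14}\right) = \frac{1990}{7}$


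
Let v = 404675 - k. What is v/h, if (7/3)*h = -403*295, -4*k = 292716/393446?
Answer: -85732679431/10794191010 ≈ -7.9425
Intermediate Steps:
k = -73179/393446 ≈ -0.18600
v = 159217833229/393446 (v = 404675 - 1*(-73179/393446) = 404675 + 73179/393446 = 159217833229/393446 ≈ 4.0468e+5)
h = -356655/7 (h = 3*(-403*295)/7 = (3/7)*(-118885) = -356655/7 ≈ -50951.)
v/h = 159217833229/(393446*(-356655/7)) = (159217833229/393446)*(-7/356655) = -85732679431/10794191010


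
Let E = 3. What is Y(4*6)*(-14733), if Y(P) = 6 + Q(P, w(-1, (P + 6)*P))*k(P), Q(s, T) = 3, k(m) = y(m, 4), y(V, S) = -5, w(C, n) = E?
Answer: 132597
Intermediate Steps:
w(C, n) = 3
k(m) = -5
Y(P) = -9 (Y(P) = 6 + 3*(-5) = 6 - 15 = -9)
Y(4*6)*(-14733) = -9*(-14733) = 132597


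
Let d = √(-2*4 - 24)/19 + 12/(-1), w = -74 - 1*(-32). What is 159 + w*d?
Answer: 663 - 168*I*√2/19 ≈ 663.0 - 12.505*I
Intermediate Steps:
w = -42 (w = -74 + 32 = -42)
d = -12 + 4*I*√2/19 (d = √(-8 - 24)*(1/19) + 12*(-1) = √(-32)*(1/19) - 12 = (4*I*√2)*(1/19) - 12 = 4*I*√2/19 - 12 = -12 + 4*I*√2/19 ≈ -12.0 + 0.29773*I)
159 + w*d = 159 - 42*(-12 + 4*I*√2/19) = 159 + (504 - 168*I*√2/19) = 663 - 168*I*√2/19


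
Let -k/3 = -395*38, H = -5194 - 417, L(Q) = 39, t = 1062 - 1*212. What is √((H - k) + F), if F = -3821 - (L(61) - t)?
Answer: I*√53651 ≈ 231.63*I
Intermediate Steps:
t = 850 (t = 1062 - 212 = 850)
H = -5611
k = 45030 (k = -(-1185)*38 = -3*(-15010) = 45030)
F = -3010 (F = -3821 - (39 - 1*850) = -3821 - (39 - 850) = -3821 - 1*(-811) = -3821 + 811 = -3010)
√((H - k) + F) = √((-5611 - 1*45030) - 3010) = √((-5611 - 45030) - 3010) = √(-50641 - 3010) = √(-53651) = I*√53651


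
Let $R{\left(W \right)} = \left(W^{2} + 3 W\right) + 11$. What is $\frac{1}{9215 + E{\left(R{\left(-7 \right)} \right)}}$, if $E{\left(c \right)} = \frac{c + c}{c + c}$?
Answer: $\frac{1}{9216} \approx 0.00010851$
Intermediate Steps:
$R{\left(W \right)} = 11 + W^{2} + 3 W$
$E{\left(c \right)} = 1$ ($E{\left(c \right)} = \frac{2 c}{2 c} = 2 c \frac{1}{2 c} = 1$)
$\frac{1}{9215 + E{\left(R{\left(-7 \right)} \right)}} = \frac{1}{9215 + 1} = \frac{1}{9216}$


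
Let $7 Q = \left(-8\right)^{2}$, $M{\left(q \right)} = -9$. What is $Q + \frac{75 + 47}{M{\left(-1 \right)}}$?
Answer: $- \frac{278}{63} \approx -4.4127$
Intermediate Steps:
$Q = \frac{64}{7}$ ($Q = \frac{\left(-8\right)^{2}}{7} = \frac{1}{7} \cdot 64 = \frac{64}{7} \approx 9.1429$)
$Q + \frac{75 + 47}{M{\left(-1 \right)}} = \frac{64}{7} + \frac{75 + 47}{-9} = \frac{64}{7} - \frac{122}{9} = - \frac{278}{63}$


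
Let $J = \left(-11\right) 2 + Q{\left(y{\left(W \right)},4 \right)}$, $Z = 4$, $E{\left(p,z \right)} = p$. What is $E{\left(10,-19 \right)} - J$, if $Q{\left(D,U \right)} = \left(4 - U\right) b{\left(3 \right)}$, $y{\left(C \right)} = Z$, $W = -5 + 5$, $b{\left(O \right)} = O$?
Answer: $32$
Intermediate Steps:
$W = 0$
$y{\left(C \right)} = 4$
$Q{\left(D,U \right)} = 12 - 3 U$ ($Q{\left(D,U \right)} = \left(4 - U\right) 3 = 12 - 3 U$)
$J = -22$ ($J = \left(-11\right) 2 + \left(12 - 12\right) = -22 + \left(12 - 12\right) = -22 + 0 = -22$)
$E{\left(10,-19 \right)} - J = 10 - -22 = 10 + 22 = 32$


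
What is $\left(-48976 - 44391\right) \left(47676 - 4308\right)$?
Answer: $-4049140056$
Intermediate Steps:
$\left(-48976 - 44391\right) \left(47676 - 4308\right) = \left(-93367\right) 43368 = -4049140056$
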